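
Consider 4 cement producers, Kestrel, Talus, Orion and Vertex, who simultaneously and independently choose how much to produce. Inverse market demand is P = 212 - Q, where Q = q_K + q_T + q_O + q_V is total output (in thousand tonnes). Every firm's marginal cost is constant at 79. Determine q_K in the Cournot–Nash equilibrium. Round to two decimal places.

Each firm earns π_i = (212 - Q)q_i - 79q_i.
Setting ∂π_i/∂q_i = 0 with rivals' quantities fixed: 133 - 2q_i - Σ_{j≠i} q_j = 0.
With identical firms every q_j equals q_i, so Σ_{j≠i} q_j = 3q_i and 133 = 5q_i, giving q_i = 133/5.

26.60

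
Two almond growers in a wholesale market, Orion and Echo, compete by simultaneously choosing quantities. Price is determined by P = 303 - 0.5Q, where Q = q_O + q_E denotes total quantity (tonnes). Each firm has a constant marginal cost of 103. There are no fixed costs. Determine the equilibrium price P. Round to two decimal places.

Each firm earns π_i = (303 - 0.5Q)q_i - 103q_i.
Setting ∂π_i/∂q_i = 0 with rivals' quantities fixed: 200 - q_i - (1/2)q_j = 0.
By symmetry each firm produces the same amount; substituting q_j = q_i yields q_i = 200/(3/2) = 400/3.
Total output Q = 800/3, so price P = 303 - (1/2)·(800/3) = 509/3.

169.67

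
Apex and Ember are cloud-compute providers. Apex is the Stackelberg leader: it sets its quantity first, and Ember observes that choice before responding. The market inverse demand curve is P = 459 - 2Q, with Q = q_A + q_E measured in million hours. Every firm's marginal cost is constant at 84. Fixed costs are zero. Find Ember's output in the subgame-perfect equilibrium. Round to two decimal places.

46.88

Solve by backward induction. Given q_A, the follower Ember maximises π_E = (459 - 2q_A - 2q_E)q_E - 84q_E.
Setting the follower's marginal profit to zero, 375 - 2q_A - 4q_E = 0, i.e. q_E = (375 - 2q_A)/4.
Apex substitutes q_E(q_A) into its own profit: π_A = q_A(459 - 2q_A - (375 - 2q_A)/2) - 84q_A = (543/2 - q_A)q_A - 84q_A.
Maximising: ∂π_A/∂q_A = 375/2 - 2q_A = 0, giving q_A = 375/4.
Then q_E = (375 - 2·(375/4))/4 = 375/8.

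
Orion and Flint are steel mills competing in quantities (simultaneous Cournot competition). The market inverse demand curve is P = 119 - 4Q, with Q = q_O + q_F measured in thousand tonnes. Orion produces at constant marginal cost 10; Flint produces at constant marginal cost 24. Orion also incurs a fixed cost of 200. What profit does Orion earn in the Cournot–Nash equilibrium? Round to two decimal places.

Orion's profit: π_O = (119 - 4Q)q_O - (10q_O). Setting ∂π_O/∂q_O = 0: 109 - 8q_O - 4(q_F) = 0.
Flint's profit: π_F = (119 - 4Q)q_F - (24q_F). Setting ∂π_F/∂q_F = 0: 95 - 8q_F - 4(q_O) = 0.
So q_O = (109 - 4q_F)/8 and q_F = (95 - 4q_O)/8.
Substituting one into the other gives q_O = 41/4 and q_F = 27/4.
Price P = 119 - 4·17 = 51.
Orion's profit: (51 - 10)·(41/4) - 200 = 881/4.

220.25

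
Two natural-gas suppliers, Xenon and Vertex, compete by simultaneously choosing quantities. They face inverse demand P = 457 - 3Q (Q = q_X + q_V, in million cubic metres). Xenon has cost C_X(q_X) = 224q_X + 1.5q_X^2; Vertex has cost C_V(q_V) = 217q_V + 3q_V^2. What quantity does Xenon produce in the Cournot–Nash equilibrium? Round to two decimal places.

Xenon's profit: π_X = (457 - 3Q)q_X - (224q_X + (3/2)q_X²). Setting ∂π_X/∂q_X = 0: 233 - 9q_X - 3(q_V) = 0.
Vertex's profit: π_V = (457 - 3Q)q_V - (217q_V + 3q_V²). Setting ∂π_V/∂q_V = 0: 240 - 12q_V - 3(q_X) = 0.
Best responses: q_X = (233 - 3q_V)/9, q_V = (240 - 3q_X)/12.
Solving the pair: q_X = 692/33, q_V = 487/33.

20.97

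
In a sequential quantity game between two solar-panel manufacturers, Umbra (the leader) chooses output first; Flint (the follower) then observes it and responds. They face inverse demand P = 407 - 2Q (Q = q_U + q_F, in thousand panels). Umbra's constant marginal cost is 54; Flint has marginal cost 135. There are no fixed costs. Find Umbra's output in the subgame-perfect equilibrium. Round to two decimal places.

108.50

The follower Flint best-responds to any q_U: π_F = (407 - 2Q)q_F - 135q_F.
∂π_F/∂q_F = 272 - 2q_U - 4q_F = 0 gives the reaction function q_F = (272 - 2q_U)/4.
Umbra substitutes q_F(q_U) into its own profit: π_U = q_U(407 - 2q_U - (272 - 2q_U)/2) - 54q_U = (271 - q_U)q_U - 54q_U.
Maximising: ∂π_U/∂q_U = 217 - 2q_U = 0, giving q_U = 217/2.
Then q_F = (272 - 2·(217/2))/4 = 55/4.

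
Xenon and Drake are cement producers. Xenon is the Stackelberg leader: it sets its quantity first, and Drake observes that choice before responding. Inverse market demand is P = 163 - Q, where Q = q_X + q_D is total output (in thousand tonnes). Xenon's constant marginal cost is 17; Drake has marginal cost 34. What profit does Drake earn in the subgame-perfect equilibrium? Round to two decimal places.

Solve by backward induction. Given q_X, the follower Drake maximises π_D = (163 - q_X - q_D)q_D - 34q_D.
∂π_D/∂q_D = 129 - q_X - 2q_D = 0 gives the reaction function q_D = (129 - q_X)/2.
Xenon substitutes q_D(q_X) into its own profit: π_X = q_X(163 - q_X - (129 - q_X)/2) - 17q_X = (197/2 - (1/2)q_X)q_X - 17q_X.
Leader FOC: 163/2 - q_X = 0, so q_X = 163/2.
Then q_D = (129 - 163/2)/2 = 95/4.
Price P = 163 - 421/4 = 231/4.
Drake's profit: (231/4 - 34)·(95/4) = 564.0625.

564.06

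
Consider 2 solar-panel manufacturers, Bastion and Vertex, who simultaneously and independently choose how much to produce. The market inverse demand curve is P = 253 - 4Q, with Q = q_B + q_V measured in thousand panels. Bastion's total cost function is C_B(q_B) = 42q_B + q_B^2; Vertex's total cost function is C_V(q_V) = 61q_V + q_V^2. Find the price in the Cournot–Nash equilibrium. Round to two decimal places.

137.86

Bastion's profit: π_B = (253 - 4Q)q_B - (42q_B + q_B²). Setting ∂π_B/∂q_B = 0: 211 - 10q_B - 4(q_V) = 0.
Vertex's first-order condition: 192 - 10q_V - 4(q_B) = 0.
So q_B = (211 - 4q_V)/10 and q_V = (192 - 4q_B)/10.
Substituting one into the other gives q_B = 671/42 and q_V = 269/21.
Total output Q = 403/14, so price P = 253 - 4·(403/14) = 965/7.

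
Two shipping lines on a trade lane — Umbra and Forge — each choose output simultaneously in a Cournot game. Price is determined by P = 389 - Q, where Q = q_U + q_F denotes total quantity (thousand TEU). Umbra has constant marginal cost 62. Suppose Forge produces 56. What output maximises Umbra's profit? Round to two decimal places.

With the rival's output fixed at 56, Umbra's profit is π_U = (389 - 56 - q_U)q_U - (62q_U) = (333 - q_U)q_U - (62q_U).
∂π_U/∂q_U = 271 - 2q_U = 0, so q_U = 271/2.

135.50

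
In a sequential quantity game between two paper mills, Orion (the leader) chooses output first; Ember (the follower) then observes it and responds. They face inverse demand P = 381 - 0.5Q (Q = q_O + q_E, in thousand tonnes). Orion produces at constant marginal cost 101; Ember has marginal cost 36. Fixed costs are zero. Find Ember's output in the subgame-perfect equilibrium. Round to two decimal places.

Solve by backward induction. Given q_O, the follower Ember maximises π_E = (381 - (1/2)q_O - (1/2)q_E)q_E - 36q_E.
Follower FOC: 345 - (1/2)q_O - q_E = 0, so q_E(q_O) = (345 - (1/2)q_O).
The leader anticipates this reaction. Substituting into P = 381 - 0.5Q gives P = 417/2 - (1/4)q_O, so π_O = (417/2 - (1/4)q_O)q_O - 101q_O.
The leader's first-order condition 215/2 - (1/2)q_O = 0 yields q_O = 215.
Then q_E = (345 - (1/2)·215) = 475/2.

237.50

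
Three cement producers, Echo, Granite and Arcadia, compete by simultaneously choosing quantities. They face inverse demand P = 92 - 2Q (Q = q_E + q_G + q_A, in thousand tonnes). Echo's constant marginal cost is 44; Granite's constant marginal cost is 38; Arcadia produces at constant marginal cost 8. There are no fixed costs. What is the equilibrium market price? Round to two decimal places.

45.50

Echo's profit: π_E = (92 - 2Q)q_E - (44q_E). Setting ∂π_E/∂q_E = 0: 48 - 4q_E - 2(q_G + q_A) = 0.
Granite's profit: π_G = (92 - 2Q)q_G - (38q_G). Setting ∂π_G/∂q_G = 0: 54 - 4q_G - 2(q_E + q_A) = 0.
Arcadia's profit: π_A = (92 - 2Q)q_A - (8q_A). Setting ∂π_A/∂q_A = 0: 84 - 4q_A - 2(q_E + q_G) = 0.
Adding the 3 conditions: 186 − 4Q − 4Q = 0, i.e. Q = 93/4.
Back-substituting: q_E = (48 − 93/2)/2 = 3/4, q_G = (54 − 93/2)/2 = 15/4, q_A = (84 − 93/2)/2 = 75/4.
Total output Q = 93/4, so price P = 92 - 2·(93/4) = 91/2.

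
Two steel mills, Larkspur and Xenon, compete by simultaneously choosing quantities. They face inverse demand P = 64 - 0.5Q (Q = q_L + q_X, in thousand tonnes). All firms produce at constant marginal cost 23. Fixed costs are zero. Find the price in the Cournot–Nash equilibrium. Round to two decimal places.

36.67

Each firm earns π_i = (64 - 0.5Q)q_i - 23q_i.
First-order condition (treating rivals' output as given): 41 - q_i - (1/2)q_j = 0.
With identical firms every q_j equals q_i, so q_j = q_i and 41 = (3/2)q_i, giving q_i = 82/3.
Total output Q = 164/3, so price P = 64 - (1/2)·(164/3) = 110/3.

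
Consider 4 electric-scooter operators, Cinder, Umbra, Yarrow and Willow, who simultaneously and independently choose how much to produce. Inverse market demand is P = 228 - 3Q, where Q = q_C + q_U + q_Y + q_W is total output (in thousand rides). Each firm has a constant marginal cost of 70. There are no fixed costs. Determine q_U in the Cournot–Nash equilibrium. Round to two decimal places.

Each firm earns π_i = (228 - 3Q)q_i - 70q_i.
Setting ∂π_i/∂q_i = 0 with rivals' quantities fixed: 158 - 6q_i - 3·Σ_{j≠i} q_j = 0.
By symmetry each firm produces the same amount; substituting Σ_{j≠i} q_j = 3q_i yields q_i = 158/15.

10.53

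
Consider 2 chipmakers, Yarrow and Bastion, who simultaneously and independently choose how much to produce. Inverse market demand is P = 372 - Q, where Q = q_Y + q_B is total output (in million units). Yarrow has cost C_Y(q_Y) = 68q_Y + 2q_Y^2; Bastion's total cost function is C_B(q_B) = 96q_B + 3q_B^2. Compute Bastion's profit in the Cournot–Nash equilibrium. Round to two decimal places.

3309.92

Yarrow's profit: π_Y = (372 - Q)q_Y - (68q_Y + 2q_Y²). Setting ∂π_Y/∂q_Y = 0: 304 - 6q_Y - (q_B) = 0.
Bastion's profit: π_B = (372 - Q)q_B - (96q_B + 3q_B²). Setting ∂π_B/∂q_B = 0: 276 - 8q_B - (q_Y) = 0.
So q_Y = (304 - q_B)/6 and q_B = (276 - q_Y)/8.
Solving the pair: q_Y = 45.8723, q_B = 1352/47.
Price P = 372 - 74.6383 = 297.3617.
Bastion's profit: 297.3617·(1352/47) - 96·(1352/47) - 3(1352/47)² = 3309.9212.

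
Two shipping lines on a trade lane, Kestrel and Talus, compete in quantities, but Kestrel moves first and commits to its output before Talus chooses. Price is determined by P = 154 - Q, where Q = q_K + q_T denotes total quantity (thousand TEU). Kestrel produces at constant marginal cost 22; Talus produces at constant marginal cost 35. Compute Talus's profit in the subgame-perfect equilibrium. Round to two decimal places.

540.56

Solve by backward induction. Given q_K, the follower Talus maximises π_T = (154 - q_K - q_T)q_T - 35q_T.
Follower FOC: 119 - q_K - 2q_T = 0, so q_T(q_K) = (119 - q_K)/2.
Kestrel substitutes q_T(q_K) into its own profit: π_K = q_K(154 - q_K - (119 - q_K)/2) - 22q_K = (189/2 - (1/2)q_K)q_K - 22q_K.
Maximising: ∂π_K/∂q_K = 145/2 - q_K = 0, giving q_K = 145/2.
Then q_T = (119 - 145/2)/2 = 93/4.
Price P = 154 - 383/4 = 233/4.
Talus's profit: (233/4 - 35)·(93/4) = 540.5625.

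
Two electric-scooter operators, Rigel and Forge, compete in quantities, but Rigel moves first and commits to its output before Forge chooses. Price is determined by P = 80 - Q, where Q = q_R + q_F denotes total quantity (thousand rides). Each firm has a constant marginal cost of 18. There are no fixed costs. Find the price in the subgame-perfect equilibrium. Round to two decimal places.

33.50

Solve by backward induction. Given q_R, the follower Forge maximises π_F = (80 - q_R - q_F)q_F - 18q_F.
∂π_F/∂q_F = 62 - q_R - 2q_F = 0 gives the reaction function q_F = (62 - q_R)/2.
Rigel substitutes q_F(q_R) into its own profit: π_R = q_R(80 - q_R - (62 - q_R)/2) - 18q_R = (49 - (1/2)q_R)q_R - 18q_R.
Maximising: ∂π_R/∂q_R = 31 - q_R = 0, giving q_R = 31.
Then q_F = (62 - 31)/2 = 31/2.
Total output Q = 93/2, so price P = 80 - 93/2 = 67/2.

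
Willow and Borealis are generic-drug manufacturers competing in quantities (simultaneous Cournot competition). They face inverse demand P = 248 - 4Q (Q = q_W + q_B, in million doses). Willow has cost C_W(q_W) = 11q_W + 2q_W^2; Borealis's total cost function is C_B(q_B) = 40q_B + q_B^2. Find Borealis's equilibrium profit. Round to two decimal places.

Willow's profit: π_W = (248 - 4Q)q_W - (11q_W + 2q_W²). Setting ∂π_W/∂q_W = 0: 237 - 12q_W - 4(q_B) = 0.
Borealis's profit: π_B = (248 - 4Q)q_B - (40q_B + q_B²). Setting ∂π_B/∂q_B = 0: 208 - 10q_B - 4(q_W) = 0.
Best responses: q_W = (237 - 4q_B)/12, q_B = (208 - 4q_W)/10.
Solving the pair: q_W = 769/52, q_B = 387/26.
Price P = 248 - 4·(1543/52) = 1681/13.
Borealis's profit: (1681/13)·(387/26) - 40·(387/26) - (387/26)² = 1107.7589.

1107.76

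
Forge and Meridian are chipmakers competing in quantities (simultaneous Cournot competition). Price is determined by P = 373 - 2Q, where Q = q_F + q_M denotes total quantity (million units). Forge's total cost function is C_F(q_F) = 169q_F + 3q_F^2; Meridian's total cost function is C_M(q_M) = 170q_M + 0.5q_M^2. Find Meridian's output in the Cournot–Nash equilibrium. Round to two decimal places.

35.26

Forge's profit: π_F = (373 - 2Q)q_F - (169q_F + 3q_F²). Setting ∂π_F/∂q_F = 0: 204 - 10q_F - 2(q_M) = 0.
Meridian's first-order condition: 203 - 5q_M - 2(q_F) = 0.
So q_F = (204 - 2q_M)/10 and q_M = (203 - 2q_F)/5.
Solving the pair: q_F = 307/23, q_M = 811/23.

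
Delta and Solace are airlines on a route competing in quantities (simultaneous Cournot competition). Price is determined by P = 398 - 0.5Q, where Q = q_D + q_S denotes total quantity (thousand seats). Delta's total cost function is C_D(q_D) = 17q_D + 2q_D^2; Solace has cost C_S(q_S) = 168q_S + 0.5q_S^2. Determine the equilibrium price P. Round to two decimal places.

315.62

Delta's profit: π_D = (398 - 0.5Q)q_D - (17q_D + 2q_D²). Setting ∂π_D/∂q_D = 0: 381 - 5q_D - (1/2)(q_S) = 0.
Solace's profit: π_S = (398 - 0.5Q)q_S - (168q_S + (1/2)q_S²). Setting ∂π_S/∂q_S = 0: 230 - 2q_S - (1/2)(q_D) = 0.
Best responses: q_D = (381 - (1/2)q_S)/5, q_S = (230 - (1/2)q_D)/2.
Solving the pair: q_D = 66.3590, q_S = 98.4103.
Total output Q = 164.7692, so price P = 398 - (1/2)·164.7692 = 315.6154.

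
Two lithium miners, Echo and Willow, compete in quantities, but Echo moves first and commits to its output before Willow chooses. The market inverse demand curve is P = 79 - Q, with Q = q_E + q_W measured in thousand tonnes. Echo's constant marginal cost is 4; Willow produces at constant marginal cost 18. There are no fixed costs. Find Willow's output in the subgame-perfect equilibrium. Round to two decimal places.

8.25

Solve by backward induction. Given q_E, the follower Willow maximises π_W = (79 - q_E - q_W)q_W - 18q_W.
∂π_W/∂q_W = 61 - q_E - 2q_W = 0 gives the reaction function q_W = (61 - q_E)/2.
The leader anticipates this reaction. Substituting into P = 79 - Q gives P = 97/2 - (1/2)q_E, so π_E = (97/2 - (1/2)q_E)q_E - 4q_E.
Maximising: ∂π_E/∂q_E = 89/2 - q_E = 0, giving q_E = 89/2.
Then q_W = (61 - 89/2)/2 = 33/4.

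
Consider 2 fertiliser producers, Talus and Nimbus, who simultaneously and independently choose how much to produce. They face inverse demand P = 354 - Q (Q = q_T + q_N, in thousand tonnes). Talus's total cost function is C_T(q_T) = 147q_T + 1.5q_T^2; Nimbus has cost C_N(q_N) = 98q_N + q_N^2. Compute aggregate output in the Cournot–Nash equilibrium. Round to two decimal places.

86.58

Talus's profit: π_T = (354 - Q)q_T - (147q_T + (3/2)q_T²). Setting ∂π_T/∂q_T = 0: 207 - 5q_T - (q_N) = 0.
Nimbus's profit: π_N = (354 - Q)q_N - (98q_N + q_N²). Setting ∂π_N/∂q_N = 0: 256 - 4q_N - (q_T) = 0.
Best responses: q_T = (207 - q_N)/5, q_N = (256 - q_T)/4.
Substituting one into the other gives q_T = 572/19 and q_N = 1073/19.
Total output Q = 572/19 + 1073/19 = 1645/19.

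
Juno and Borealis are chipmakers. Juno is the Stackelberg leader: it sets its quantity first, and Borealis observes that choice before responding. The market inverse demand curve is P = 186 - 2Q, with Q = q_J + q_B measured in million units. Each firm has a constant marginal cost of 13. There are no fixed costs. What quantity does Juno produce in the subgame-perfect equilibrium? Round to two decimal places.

43.25

Solve by backward induction. Given q_J, the follower Borealis maximises π_B = (186 - 2q_J - 2q_B)q_B - 13q_B.
Setting the follower's marginal profit to zero, 173 - 2q_J - 4q_B = 0, i.e. q_B = (173 - 2q_J)/4.
Juno substitutes q_B(q_J) into its own profit: π_J = q_J(186 - 2q_J - (173 - 2q_J)/2) - 13q_J = (199/2 - q_J)q_J - 13q_J.
Maximising: ∂π_J/∂q_J = 173/2 - 2q_J = 0, giving q_J = 173/4.
Then q_B = (173 - 2·(173/4))/4 = 173/8.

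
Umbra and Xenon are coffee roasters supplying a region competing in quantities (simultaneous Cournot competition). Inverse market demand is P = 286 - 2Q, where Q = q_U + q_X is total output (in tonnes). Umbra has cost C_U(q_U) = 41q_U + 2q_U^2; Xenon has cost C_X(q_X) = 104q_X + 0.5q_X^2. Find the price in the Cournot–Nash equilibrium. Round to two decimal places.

184.50

Umbra's profit: π_U = (286 - 2Q)q_U - (41q_U + 2q_U²). Setting ∂π_U/∂q_U = 0: 245 - 8q_U - 2(q_X) = 0.
Xenon's profit: π_X = (286 - 2Q)q_X - (104q_X + (1/2)q_X²). Setting ∂π_X/∂q_X = 0: 182 - 5q_X - 2(q_U) = 0.
Rearranging gives the reaction functions q_U = (245 - 2q_X)/8 and q_X = (182 - 2q_U)/5.
Solving the pair: q_U = 287/12, q_X = 161/6.
Total output Q = 203/4, so price P = 286 - 2·(203/4) = 369/2.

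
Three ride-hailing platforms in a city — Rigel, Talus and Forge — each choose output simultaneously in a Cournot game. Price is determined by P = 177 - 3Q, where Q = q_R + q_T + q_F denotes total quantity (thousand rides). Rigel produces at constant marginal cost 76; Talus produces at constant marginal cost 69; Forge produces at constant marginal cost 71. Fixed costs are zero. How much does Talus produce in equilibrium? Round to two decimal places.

9.75

Rigel's profit: π_R = (177 - 3Q)q_R - (76q_R). Setting ∂π_R/∂q_R = 0: 101 - 6q_R - 3(q_T + q_F) = 0.
Talus's first-order condition: 108 - 6q_T - 3(q_R + q_F) = 0.
Forge's profit: π_F = (177 - 3Q)q_F - (71q_F). Setting ∂π_F/∂q_F = 0: 106 - 6q_F - 3(q_R + q_T) = 0.
Adding the 3 conditions: 315 − 6Q − 6Q = 0, i.e. Q = 105/4.
Back-substituting: q_R = (101 − 315/4)/3 = 89/12, q_T = (108 − 315/4)/3 = 39/4, q_F = (106 − 315/4)/3 = 109/12.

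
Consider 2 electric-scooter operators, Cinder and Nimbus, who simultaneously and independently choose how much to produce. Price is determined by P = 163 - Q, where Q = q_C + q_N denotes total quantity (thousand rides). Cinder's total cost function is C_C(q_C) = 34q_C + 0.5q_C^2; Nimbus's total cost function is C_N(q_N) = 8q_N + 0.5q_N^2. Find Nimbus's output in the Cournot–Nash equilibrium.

Cinder's profit: π_C = (163 - Q)q_C - (34q_C + (1/2)q_C²). Setting ∂π_C/∂q_C = 0: 129 - 3q_C - (q_N) = 0.
Nimbus's profit: π_N = (163 - Q)q_N - (8q_N + (1/2)q_N²). Setting ∂π_N/∂q_N = 0: 155 - 3q_N - (q_C) = 0.
So q_C = (129 - q_N)/3 and q_N = (155 - q_C)/3.
Solving the pair: q_C = 29, q_N = 42.

42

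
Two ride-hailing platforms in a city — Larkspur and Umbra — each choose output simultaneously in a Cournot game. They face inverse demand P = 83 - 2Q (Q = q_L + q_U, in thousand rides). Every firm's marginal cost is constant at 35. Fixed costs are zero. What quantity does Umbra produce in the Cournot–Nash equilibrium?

Each firm earns π_i = (83 - 2Q)q_i - 35q_i.
First-order condition (treating rivals' output as given): 48 - 4q_i - 2q_j = 0.
By symmetry each firm produces the same amount; substituting q_j = q_i yields q_i = 48/6 = 8.

8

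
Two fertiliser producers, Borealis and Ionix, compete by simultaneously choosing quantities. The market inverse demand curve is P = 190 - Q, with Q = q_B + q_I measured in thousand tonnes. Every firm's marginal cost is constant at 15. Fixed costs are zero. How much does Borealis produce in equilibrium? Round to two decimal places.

Each firm earns π_i = (190 - Q)q_i - 15q_i.
First-order condition (treating rivals' output as given): 175 - 2q_i - q_j = 0.
By symmetry each firm produces the same amount; substituting q_j = q_i yields q_i = 175/3.

58.33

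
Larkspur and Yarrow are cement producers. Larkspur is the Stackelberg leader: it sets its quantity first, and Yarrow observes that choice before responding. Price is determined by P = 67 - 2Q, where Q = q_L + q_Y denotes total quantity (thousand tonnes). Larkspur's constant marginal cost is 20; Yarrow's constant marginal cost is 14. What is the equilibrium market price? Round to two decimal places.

The follower Yarrow best-responds to any q_L: π_Y = (67 - 2Q)q_Y - 14q_Y.
Follower FOC: 53 - 2q_L - 4q_Y = 0, so q_Y(q_L) = (53 - 2q_L)/4.
The leader anticipates this reaction. Substituting into P = 67 - 2Q gives P = 81/2 - q_L, so π_L = (81/2 - q_L)q_L - 20q_L.
Maximising: ∂π_L/∂q_L = 41/2 - 2q_L = 0, giving q_L = 41/4.
Then q_Y = (53 - 2·(41/4))/4 = 65/8.
Total output Q = 147/8, so price P = 67 - 2·(147/8) = 121/4.

30.25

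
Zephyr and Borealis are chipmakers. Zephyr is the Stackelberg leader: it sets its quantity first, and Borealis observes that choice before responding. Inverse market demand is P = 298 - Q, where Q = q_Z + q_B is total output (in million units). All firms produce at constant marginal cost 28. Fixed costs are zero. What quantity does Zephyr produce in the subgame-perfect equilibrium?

The follower Borealis best-responds to any q_Z: π_B = (298 - Q)q_B - 28q_B.
∂π_B/∂q_B = 270 - q_Z - 2q_B = 0 gives the reaction function q_B = (270 - q_Z)/2.
Zephyr substitutes q_B(q_Z) into its own profit: π_Z = q_Z(298 - q_Z - (270 - q_Z)/2) - 28q_Z = (163 - (1/2)q_Z)q_Z - 28q_Z.
Leader FOC: 135 - q_Z = 0, so q_Z = 135.
Then q_B = (270 - 135)/2 = 135/2.

135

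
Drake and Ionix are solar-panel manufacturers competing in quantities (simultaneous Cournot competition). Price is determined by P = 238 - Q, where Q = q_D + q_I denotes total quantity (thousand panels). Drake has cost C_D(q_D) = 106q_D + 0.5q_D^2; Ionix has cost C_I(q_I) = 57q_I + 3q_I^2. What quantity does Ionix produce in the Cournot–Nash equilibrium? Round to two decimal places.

17.87

Drake's profit: π_D = (238 - Q)q_D - (106q_D + (1/2)q_D²). Setting ∂π_D/∂q_D = 0: 132 - 3q_D - (q_I) = 0.
Ionix's profit: π_I = (238 - Q)q_I - (57q_I + 3q_I²). Setting ∂π_I/∂q_I = 0: 181 - 8q_I - (q_D) = 0.
So q_D = (132 - q_I)/3 and q_I = (181 - q_D)/8.
Substituting one into the other gives q_D = 875/23 and q_I = 411/23.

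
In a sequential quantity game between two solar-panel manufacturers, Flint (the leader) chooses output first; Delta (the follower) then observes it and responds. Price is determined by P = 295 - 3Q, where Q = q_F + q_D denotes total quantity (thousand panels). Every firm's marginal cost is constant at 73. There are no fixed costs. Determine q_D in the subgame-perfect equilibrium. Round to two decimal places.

18.50

Solve by backward induction. Given q_F, the follower Delta maximises π_D = (295 - 3q_F - 3q_D)q_D - 73q_D.
∂π_D/∂q_D = 222 - 3q_F - 6q_D = 0 gives the reaction function q_D = (222 - 3q_F)/6.
Flint substitutes q_D(q_F) into its own profit: π_F = q_F(295 - 3q_F - (222 - 3q_F)/2) - 73q_F = (184 - (3/2)q_F)q_F - 73q_F.
Leader FOC: 111 - 3q_F = 0, so q_F = 37.
Then q_D = (222 - 3·37)/6 = 37/2.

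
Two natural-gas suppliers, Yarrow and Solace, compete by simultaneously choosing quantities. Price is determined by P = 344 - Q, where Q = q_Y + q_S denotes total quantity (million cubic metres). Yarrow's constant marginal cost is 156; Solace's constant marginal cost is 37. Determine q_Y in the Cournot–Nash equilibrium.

23

Yarrow's profit: π_Y = (344 - Q)q_Y - (156q_Y). Setting ∂π_Y/∂q_Y = 0: 188 - 2q_Y - (q_S) = 0.
Solace's first-order condition: 307 - 2q_S - (q_Y) = 0.
So q_Y = (188 - q_S)/2 and q_S = (307 - q_Y)/2.
Solving the pair: q_Y = 23, q_S = 142.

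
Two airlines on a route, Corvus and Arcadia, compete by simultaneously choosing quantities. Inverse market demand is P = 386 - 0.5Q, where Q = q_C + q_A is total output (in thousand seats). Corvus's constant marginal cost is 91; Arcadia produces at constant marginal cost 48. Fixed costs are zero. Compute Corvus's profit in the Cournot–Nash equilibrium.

Corvus's profit: π_C = (386 - 0.5Q)q_C - (91q_C). Setting ∂π_C/∂q_C = 0: 295 - q_C - (1/2)(q_A) = 0.
Arcadia's first-order condition: 338 - q_A - (1/2)(q_C) = 0.
Rearranging gives the reaction functions q_C = (295 - (1/2)q_A) and q_A = (338 - (1/2)q_C).
Substituting one into the other gives q_C = 168 and q_A = 254.
Price P = 386 - (1/2)·422 = 175.
Corvus's profit: (175 - 91)·168 = 14112.

14112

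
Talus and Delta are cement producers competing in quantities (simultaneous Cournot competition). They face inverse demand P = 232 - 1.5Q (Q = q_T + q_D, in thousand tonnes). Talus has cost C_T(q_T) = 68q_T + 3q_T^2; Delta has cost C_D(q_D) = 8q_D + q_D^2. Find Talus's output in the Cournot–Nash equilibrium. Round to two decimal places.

11.32

Talus's profit: π_T = (232 - 1.5Q)q_T - (68q_T + 3q_T²). Setting ∂π_T/∂q_T = 0: 164 - 9q_T - (3/2)(q_D) = 0.
Delta's profit: π_D = (232 - 1.5Q)q_D - (8q_D + q_D²). Setting ∂π_D/∂q_D = 0: 224 - 5q_D - (3/2)(q_T) = 0.
Best responses: q_T = (164 - (3/2)q_D)/9, q_D = (224 - (3/2)q_T)/5.
Substituting one into the other gives q_T = 1936/171 and q_D = 41.4035.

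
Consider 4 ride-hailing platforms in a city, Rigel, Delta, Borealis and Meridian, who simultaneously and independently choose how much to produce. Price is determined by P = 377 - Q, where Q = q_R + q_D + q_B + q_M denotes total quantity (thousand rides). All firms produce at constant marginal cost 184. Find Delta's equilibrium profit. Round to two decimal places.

Each firm earns π_i = (377 - Q)q_i - 184q_i.
Setting ∂π_i/∂q_i = 0 with rivals' quantities fixed: 193 - 2q_i - Σ_{j≠i} q_j = 0.
With identical firms every q_j equals q_i, so Σ_{j≠i} q_j = 3q_i and 193 = 5q_i, giving q_i = 193/5.
Price P = 377 - 772/5 = 1113/5.
Delta's profit: (1113/5 - 184)·(193/5) = 1489.9600.

1489.96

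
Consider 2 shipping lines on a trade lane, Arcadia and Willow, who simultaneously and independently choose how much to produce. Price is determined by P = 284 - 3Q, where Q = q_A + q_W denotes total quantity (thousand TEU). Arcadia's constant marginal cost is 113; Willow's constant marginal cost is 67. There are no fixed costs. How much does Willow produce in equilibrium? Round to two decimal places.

29.22

Arcadia's profit: π_A = (284 - 3Q)q_A - (113q_A). Setting ∂π_A/∂q_A = 0: 171 - 6q_A - 3(q_W) = 0.
Willow's profit: π_W = (284 - 3Q)q_W - (67q_W). Setting ∂π_W/∂q_W = 0: 217 - 6q_W - 3(q_A) = 0.
Rearranging gives the reaction functions q_A = (171 - 3q_W)/6 and q_W = (217 - 3q_A)/6.
Solving the pair: q_A = 125/9, q_W = 263/9.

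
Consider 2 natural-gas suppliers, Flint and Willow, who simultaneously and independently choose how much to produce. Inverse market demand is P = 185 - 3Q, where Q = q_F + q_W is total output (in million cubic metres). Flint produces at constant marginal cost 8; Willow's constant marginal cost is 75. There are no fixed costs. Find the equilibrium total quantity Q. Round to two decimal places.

Flint's profit: π_F = (185 - 3Q)q_F - (8q_F). Setting ∂π_F/∂q_F = 0: 177 - 6q_F - 3(q_W) = 0.
Willow's profit: π_W = (185 - 3Q)q_W - (75q_W). Setting ∂π_W/∂q_W = 0: 110 - 6q_W - 3(q_F) = 0.
Best responses: q_F = (177 - 3q_W)/6, q_W = (110 - 3q_F)/6.
Solving the pair: q_F = 244/9, q_W = 43/9.
Total output Q = 244/9 + 43/9 = 287/9.

31.89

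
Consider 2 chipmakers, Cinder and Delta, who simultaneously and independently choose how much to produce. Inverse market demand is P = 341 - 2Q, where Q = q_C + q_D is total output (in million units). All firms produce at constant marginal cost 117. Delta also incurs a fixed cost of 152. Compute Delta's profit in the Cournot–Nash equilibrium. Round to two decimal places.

2635.56

Each firm earns π_i = (341 - 2Q)q_i - 117q_i.
Setting ∂π_i/∂q_i = 0 with rivals' quantities fixed: 224 - 4q_i - 2q_j = 0.
By symmetry each firm produces the same amount; substituting q_j = q_i yields q_i = 224/6 = 112/3.
Price P = 341 - 2·(224/3) = 575/3.
Delta's profit: (575/3 - 117)·(112/3) - 152 = 2635.5556.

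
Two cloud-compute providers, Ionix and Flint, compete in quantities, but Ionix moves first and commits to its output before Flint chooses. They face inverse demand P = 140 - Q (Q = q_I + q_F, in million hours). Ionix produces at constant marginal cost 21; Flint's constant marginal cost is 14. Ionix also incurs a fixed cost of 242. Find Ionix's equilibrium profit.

The follower Flint best-responds to any q_I: π_F = (140 - Q)q_F - 14q_F.
Setting the follower's marginal profit to zero, 126 - q_I - 2q_F = 0, i.e. q_F = (126 - q_I)/2.
The leader anticipates this reaction. Substituting into P = 140 - Q gives P = 77 - (1/2)q_I, so π_I = (77 - (1/2)q_I)q_I - 21q_I.
Maximising: ∂π_I/∂q_I = 56 - q_I = 0, giving q_I = 56.
Then q_F = (126 - 56)/2 = 35.
Price P = 140 - 91 = 49.
Ionix's profit: (49 - 21)·56 - 242 = 1326.

1326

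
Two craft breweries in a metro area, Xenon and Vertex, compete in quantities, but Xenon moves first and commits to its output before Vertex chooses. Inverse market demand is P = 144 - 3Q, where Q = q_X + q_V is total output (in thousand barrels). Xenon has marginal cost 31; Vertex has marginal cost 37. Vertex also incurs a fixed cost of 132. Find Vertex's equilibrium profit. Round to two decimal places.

Solve by backward induction. Given q_X, the follower Vertex maximises π_V = (144 - 3q_X - 3q_V)q_V - 37q_V.
Follower FOC: 107 - 3q_X - 6q_V = 0, so q_V(q_X) = (107 - 3q_X)/6.
The leader anticipates this reaction. Substituting into P = 144 - 3Q gives P = 181/2 - (3/2)q_X, so π_X = (181/2 - (3/2)q_X)q_X - 31q_X.
The leader's first-order condition 119/2 - 3q_X = 0 yields q_X = 119/6.
Then q_V = (107 - 3·(119/6))/6 = 95/12.
Price P = 144 - 3·(111/4) = 243/4.
Vertex's profit: (243/4 - 37)·(95/12) - 132 = 56.0208.

56.02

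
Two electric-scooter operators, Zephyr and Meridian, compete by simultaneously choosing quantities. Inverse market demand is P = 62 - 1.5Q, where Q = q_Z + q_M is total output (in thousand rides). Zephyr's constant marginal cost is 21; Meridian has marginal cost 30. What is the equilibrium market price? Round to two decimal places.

Zephyr's profit: π_Z = (62 - 1.5Q)q_Z - (21q_Z). Setting ∂π_Z/∂q_Z = 0: 41 - 3q_Z - (3/2)(q_M) = 0.
Meridian's first-order condition: 32 - 3q_M - (3/2)(q_Z) = 0.
Rearranging gives the reaction functions q_Z = (41 - (3/2)q_M)/3 and q_M = (32 - (3/2)q_Z)/3.
Solving the pair: q_Z = 100/9, q_M = 46/9.
Total output Q = 146/9, so price P = 62 - (3/2)·(146/9) = 113/3.

37.67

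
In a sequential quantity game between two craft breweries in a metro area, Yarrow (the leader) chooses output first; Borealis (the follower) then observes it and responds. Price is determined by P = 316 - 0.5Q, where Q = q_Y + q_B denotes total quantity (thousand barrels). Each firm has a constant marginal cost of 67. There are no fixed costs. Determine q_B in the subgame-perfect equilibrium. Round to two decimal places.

Solve by backward induction. Given q_Y, the follower Borealis maximises π_B = (316 - (1/2)q_Y - (1/2)q_B)q_B - 67q_B.
Follower FOC: 249 - (1/2)q_Y - q_B = 0, so q_B(q_Y) = (249 - (1/2)q_Y).
The leader anticipates this reaction. Substituting into P = 316 - 0.5Q gives P = 383/2 - (1/4)q_Y, so π_Y = (383/2 - (1/4)q_Y)q_Y - 67q_Y.
Leader FOC: 249/2 - (1/2)q_Y = 0, so q_Y = 249.
Then q_B = (249 - (1/2)·249) = 249/2.

124.50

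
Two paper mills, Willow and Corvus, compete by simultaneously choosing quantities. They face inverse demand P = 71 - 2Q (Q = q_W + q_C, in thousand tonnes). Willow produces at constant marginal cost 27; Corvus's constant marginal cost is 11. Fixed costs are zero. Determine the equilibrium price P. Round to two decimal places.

Willow's profit: π_W = (71 - 2Q)q_W - (27q_W). Setting ∂π_W/∂q_W = 0: 44 - 4q_W - 2(q_C) = 0.
Corvus's profit: π_C = (71 - 2Q)q_C - (11q_C). Setting ∂π_C/∂q_C = 0: 60 - 4q_C - 2(q_W) = 0.
Best responses: q_W = (44 - 2q_C)/4, q_C = (60 - 2q_W)/4.
Solving the pair: q_W = 14/3, q_C = 38/3.
Total output Q = 52/3, so price P = 71 - 2·(52/3) = 109/3.

36.33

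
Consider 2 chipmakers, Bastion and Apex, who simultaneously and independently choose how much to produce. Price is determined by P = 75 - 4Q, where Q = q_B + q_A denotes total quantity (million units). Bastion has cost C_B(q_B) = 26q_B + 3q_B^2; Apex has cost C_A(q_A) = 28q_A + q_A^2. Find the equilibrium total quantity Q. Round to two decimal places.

Bastion's profit: π_B = (75 - 4Q)q_B - (26q_B + 3q_B²). Setting ∂π_B/∂q_B = 0: 49 - 14q_B - 4(q_A) = 0.
Apex's profit: π_A = (75 - 4Q)q_A - (28q_A + q_A²). Setting ∂π_A/∂q_A = 0: 47 - 10q_A - 4(q_B) = 0.
Best responses: q_B = (49 - 4q_A)/14, q_A = (47 - 4q_B)/10.
Substituting one into the other gives q_B = 151/62 and q_A = 231/62.
Total output Q = 151/62 + 231/62 = 191/31.

6.16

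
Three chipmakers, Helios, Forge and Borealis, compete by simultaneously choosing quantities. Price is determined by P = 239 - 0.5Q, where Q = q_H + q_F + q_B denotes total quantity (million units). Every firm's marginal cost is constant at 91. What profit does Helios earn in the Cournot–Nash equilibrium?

Each firm earns π_i = (239 - 0.5Q)q_i - 91q_i.
Setting ∂π_i/∂q_i = 0 with rivals' quantities fixed: 148 - q_i - (1/2)·Σ_{j≠i} q_j = 0.
With identical firms every q_j equals q_i, so Σ_{j≠i} q_j = 2q_i and 148 = 2q_i, giving q_i = 74.
Price P = 239 - (1/2)·222 = 128.
Helios's profit: (128 - 91)·74 = 2738.

2738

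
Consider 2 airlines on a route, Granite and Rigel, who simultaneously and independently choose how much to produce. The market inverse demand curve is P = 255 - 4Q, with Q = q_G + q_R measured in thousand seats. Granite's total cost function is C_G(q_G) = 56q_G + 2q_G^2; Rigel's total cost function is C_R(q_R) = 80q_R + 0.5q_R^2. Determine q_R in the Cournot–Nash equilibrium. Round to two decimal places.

14.17

Granite's profit: π_G = (255 - 4Q)q_G - (56q_G + 2q_G²). Setting ∂π_G/∂q_G = 0: 199 - 12q_G - 4(q_R) = 0.
Rigel's profit: π_R = (255 - 4Q)q_R - (80q_R + (1/2)q_R²). Setting ∂π_R/∂q_R = 0: 175 - 9q_R - 4(q_G) = 0.
So q_G = (199 - 4q_R)/12 and q_R = (175 - 4q_G)/9.
Solving the pair: q_G = 1091/92, q_R = 326/23.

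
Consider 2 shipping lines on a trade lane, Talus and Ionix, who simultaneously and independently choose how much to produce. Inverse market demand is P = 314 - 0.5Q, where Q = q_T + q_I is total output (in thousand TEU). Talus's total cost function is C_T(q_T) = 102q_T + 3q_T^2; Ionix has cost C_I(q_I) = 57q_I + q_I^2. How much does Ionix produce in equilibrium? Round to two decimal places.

Talus's profit: π_T = (314 - 0.5Q)q_T - (102q_T + 3q_T²). Setting ∂π_T/∂q_T = 0: 212 - 7q_T - (1/2)(q_I) = 0.
Ionix's profit: π_I = (314 - 0.5Q)q_I - (57q_I + q_I²). Setting ∂π_I/∂q_I = 0: 257 - 3q_I - (1/2)(q_T) = 0.
Rearranging gives the reaction functions q_T = (212 - (1/2)q_I)/7 and q_I = (257 - (1/2)q_T)/3.
Solving the pair: q_T = 24.4578, q_I = 81.5904.

81.59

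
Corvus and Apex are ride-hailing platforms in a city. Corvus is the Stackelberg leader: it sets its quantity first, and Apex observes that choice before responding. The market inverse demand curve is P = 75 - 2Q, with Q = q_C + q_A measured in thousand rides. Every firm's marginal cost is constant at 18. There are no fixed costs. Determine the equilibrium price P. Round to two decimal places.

Solve by backward induction. Given q_C, the follower Apex maximises π_A = (75 - 2q_C - 2q_A)q_A - 18q_A.
∂π_A/∂q_A = 57 - 2q_C - 4q_A = 0 gives the reaction function q_A = (57 - 2q_C)/4.
The leader anticipates this reaction. Substituting into P = 75 - 2Q gives P = 93/2 - q_C, so π_C = (93/2 - q_C)q_C - 18q_C.
Maximising: ∂π_C/∂q_C = 57/2 - 2q_C = 0, giving q_C = 57/4.
Then q_A = (57 - 2·(57/4))/4 = 57/8.
Total output Q = 171/8, so price P = 75 - 2·(171/8) = 129/4.

32.25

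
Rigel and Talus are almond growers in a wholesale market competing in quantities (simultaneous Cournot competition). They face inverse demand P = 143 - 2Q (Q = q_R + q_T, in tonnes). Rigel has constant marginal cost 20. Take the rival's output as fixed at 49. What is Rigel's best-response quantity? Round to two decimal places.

With the rival's output fixed at 49, Rigel's profit is π_R = (143 - 2·49 - 2q_R)q_R - (20q_R) = (45 - 2q_R)q_R - (20q_R).
∂π_R/∂q_R = 25 - 4q_R = 0, so q_R = 25/4.

6.25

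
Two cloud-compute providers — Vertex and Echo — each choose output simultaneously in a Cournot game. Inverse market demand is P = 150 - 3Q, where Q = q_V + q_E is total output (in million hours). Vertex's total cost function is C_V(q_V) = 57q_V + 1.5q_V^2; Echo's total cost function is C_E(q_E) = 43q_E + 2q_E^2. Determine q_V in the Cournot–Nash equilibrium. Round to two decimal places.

Vertex's profit: π_V = (150 - 3Q)q_V - (57q_V + (3/2)q_V²). Setting ∂π_V/∂q_V = 0: 93 - 9q_V - 3(q_E) = 0.
Echo's profit: π_E = (150 - 3Q)q_E - (43q_E + 2q_E²). Setting ∂π_E/∂q_E = 0: 107 - 10q_E - 3(q_V) = 0.
Best responses: q_V = (93 - 3q_E)/9, q_E = (107 - 3q_V)/10.
Substituting one into the other gives q_V = 203/27 and q_E = 76/9.

7.52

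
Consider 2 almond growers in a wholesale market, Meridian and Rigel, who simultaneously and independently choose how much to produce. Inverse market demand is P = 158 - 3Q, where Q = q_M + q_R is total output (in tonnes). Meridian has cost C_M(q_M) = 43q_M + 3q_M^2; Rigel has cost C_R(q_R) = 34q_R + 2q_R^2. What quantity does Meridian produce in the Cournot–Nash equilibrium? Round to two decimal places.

7.01

Meridian's profit: π_M = (158 - 3Q)q_M - (43q_M + 3q_M²). Setting ∂π_M/∂q_M = 0: 115 - 12q_M - 3(q_R) = 0.
Rigel's profit: π_R = (158 - 3Q)q_R - (34q_R + 2q_R²). Setting ∂π_R/∂q_R = 0: 124 - 10q_R - 3(q_M) = 0.
So q_M = (115 - 3q_R)/12 and q_R = (124 - 3q_M)/10.
Solving the pair: q_M = 778/111, q_R = 381/37.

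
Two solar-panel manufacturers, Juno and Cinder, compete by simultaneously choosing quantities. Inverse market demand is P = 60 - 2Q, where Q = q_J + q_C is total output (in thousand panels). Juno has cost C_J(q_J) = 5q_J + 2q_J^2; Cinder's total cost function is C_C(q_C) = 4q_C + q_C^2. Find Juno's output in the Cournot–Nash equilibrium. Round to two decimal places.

Juno's profit: π_J = (60 - 2Q)q_J - (5q_J + 2q_J²). Setting ∂π_J/∂q_J = 0: 55 - 8q_J - 2(q_C) = 0.
Cinder's first-order condition: 56 - 6q_C - 2(q_J) = 0.
Best responses: q_J = (55 - 2q_C)/8, q_C = (56 - 2q_J)/6.
Solving the pair: q_J = 109/22, q_C = 169/22.

4.95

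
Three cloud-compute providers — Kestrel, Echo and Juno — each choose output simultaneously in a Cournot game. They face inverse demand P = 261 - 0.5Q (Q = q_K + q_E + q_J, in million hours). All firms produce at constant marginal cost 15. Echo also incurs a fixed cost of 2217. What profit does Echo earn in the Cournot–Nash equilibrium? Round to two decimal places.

Each firm earns π_i = (261 - 0.5Q)q_i - 15q_i.
First-order condition (treating rivals' output as given): 246 - q_i - (1/2)·Σ_{j≠i} q_j = 0.
With identical firms every q_j equals q_i, so Σ_{j≠i} q_j = 2q_i and 246 = 2q_i, giving q_i = 123.
Price P = 261 - (1/2)·369 = 153/2.
Echo's profit: (153/2 - 15)·123 - 2217 = 5347.5000.

5347.50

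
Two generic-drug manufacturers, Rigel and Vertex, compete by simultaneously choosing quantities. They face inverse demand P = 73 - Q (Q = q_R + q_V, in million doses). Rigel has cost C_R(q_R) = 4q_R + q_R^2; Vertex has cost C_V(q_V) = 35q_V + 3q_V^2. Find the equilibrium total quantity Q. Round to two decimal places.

Rigel's profit: π_R = (73 - Q)q_R - (4q_R + q_R²). Setting ∂π_R/∂q_R = 0: 69 - 4q_R - (q_V) = 0.
Vertex's first-order condition: 38 - 8q_V - (q_R) = 0.
Rearranging gives the reaction functions q_R = (69 - q_V)/4 and q_V = (38 - q_R)/8.
Substituting one into the other gives q_R = 514/31 and q_V = 83/31.
Total output Q = 514/31 + 83/31 = 597/31.

19.26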